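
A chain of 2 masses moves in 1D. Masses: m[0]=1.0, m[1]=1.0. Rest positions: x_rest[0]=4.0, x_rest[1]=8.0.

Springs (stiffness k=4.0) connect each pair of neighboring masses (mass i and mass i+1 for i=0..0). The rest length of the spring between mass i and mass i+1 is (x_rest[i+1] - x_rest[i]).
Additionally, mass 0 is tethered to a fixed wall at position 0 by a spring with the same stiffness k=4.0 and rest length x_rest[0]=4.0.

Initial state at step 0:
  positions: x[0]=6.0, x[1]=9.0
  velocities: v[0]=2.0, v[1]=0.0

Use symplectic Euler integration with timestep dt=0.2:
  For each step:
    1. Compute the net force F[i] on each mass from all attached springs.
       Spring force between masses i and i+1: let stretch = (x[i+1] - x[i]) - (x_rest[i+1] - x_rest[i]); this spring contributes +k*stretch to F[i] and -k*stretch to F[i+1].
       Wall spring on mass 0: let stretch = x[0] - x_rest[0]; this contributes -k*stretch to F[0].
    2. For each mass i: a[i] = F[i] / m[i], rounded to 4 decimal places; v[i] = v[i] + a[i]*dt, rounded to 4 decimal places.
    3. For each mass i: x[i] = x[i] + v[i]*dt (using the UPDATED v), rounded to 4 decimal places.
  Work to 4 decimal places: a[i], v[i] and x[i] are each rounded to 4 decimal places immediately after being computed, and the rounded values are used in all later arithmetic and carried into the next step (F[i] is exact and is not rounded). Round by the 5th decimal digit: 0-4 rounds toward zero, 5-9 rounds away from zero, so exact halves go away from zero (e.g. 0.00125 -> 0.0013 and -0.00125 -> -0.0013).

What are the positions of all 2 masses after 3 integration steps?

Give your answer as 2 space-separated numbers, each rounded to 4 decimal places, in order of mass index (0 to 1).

Step 0: x=[6.0000 9.0000] v=[2.0000 0.0000]
Step 1: x=[5.9200 9.1600] v=[-0.4000 0.8000]
Step 2: x=[5.4112 9.4416] v=[-2.5440 1.4080]
Step 3: x=[4.6815 9.7183] v=[-3.6486 1.3837]

Answer: 4.6815 9.7183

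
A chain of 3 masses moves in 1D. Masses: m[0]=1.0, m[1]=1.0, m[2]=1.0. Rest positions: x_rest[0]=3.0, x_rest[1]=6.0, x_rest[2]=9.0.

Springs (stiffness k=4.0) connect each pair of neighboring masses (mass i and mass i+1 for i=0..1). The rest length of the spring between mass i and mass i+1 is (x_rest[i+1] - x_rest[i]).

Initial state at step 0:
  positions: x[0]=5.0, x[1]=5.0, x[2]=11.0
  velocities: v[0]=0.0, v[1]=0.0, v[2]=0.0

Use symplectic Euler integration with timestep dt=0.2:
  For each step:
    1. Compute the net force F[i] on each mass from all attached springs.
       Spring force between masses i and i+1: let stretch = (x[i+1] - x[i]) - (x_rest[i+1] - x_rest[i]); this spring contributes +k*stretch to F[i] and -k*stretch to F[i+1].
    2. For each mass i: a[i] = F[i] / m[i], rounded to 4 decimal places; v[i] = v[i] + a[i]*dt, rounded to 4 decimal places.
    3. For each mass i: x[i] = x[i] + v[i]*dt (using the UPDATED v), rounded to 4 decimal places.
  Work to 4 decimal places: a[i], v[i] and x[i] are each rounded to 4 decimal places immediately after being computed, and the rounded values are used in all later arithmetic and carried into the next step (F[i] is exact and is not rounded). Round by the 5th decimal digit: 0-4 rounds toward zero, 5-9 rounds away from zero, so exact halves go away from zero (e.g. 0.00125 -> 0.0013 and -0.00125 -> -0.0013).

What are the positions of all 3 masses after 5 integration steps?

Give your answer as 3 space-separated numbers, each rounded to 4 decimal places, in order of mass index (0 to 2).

Step 0: x=[5.0000 5.0000 11.0000] v=[0.0000 0.0000 0.0000]
Step 1: x=[4.5200 5.9600 10.5200] v=[-2.4000 4.8000 -2.4000]
Step 2: x=[3.7904 7.4192 9.7904] v=[-3.6480 7.2960 -3.6480]
Step 3: x=[3.1614 8.6772 9.1614] v=[-3.1450 6.2899 -3.1450]
Step 4: x=[2.9349 9.1301 8.9349] v=[-1.1324 2.2646 -1.1324]
Step 5: x=[3.2197 8.5606 9.2197] v=[1.4238 -2.8477 1.4238]

Answer: 3.2197 8.5606 9.2197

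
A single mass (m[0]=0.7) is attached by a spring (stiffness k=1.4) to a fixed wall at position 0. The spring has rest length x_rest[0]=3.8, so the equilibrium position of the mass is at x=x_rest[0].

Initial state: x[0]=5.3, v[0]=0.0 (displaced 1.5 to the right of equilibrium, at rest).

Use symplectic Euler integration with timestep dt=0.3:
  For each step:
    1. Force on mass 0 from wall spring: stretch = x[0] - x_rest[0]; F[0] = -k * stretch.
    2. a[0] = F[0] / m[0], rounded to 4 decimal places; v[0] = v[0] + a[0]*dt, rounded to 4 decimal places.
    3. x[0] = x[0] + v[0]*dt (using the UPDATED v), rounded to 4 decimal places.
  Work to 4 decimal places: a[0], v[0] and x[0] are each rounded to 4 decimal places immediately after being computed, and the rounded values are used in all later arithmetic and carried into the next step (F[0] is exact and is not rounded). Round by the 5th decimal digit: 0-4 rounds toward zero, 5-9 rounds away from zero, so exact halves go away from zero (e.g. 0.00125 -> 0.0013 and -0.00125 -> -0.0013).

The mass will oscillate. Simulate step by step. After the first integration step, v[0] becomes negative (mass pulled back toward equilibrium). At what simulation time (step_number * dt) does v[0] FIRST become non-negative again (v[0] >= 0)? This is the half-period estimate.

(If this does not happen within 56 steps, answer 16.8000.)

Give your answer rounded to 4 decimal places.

Step 0: x=[5.3000] v=[0.0000]
Step 1: x=[5.0300] v=[-0.9000]
Step 2: x=[4.5386] v=[-1.6380]
Step 3: x=[3.9142] v=[-2.0812]
Step 4: x=[3.2693] v=[-2.1497]
Step 5: x=[2.7199] v=[-1.8313]
Step 6: x=[2.3649] v=[-1.1832]
Step 7: x=[2.2683] v=[-0.3221]
Step 8: x=[2.4474] v=[0.5969]
First v>=0 after going negative at step 8, time=2.4000

Answer: 2.4000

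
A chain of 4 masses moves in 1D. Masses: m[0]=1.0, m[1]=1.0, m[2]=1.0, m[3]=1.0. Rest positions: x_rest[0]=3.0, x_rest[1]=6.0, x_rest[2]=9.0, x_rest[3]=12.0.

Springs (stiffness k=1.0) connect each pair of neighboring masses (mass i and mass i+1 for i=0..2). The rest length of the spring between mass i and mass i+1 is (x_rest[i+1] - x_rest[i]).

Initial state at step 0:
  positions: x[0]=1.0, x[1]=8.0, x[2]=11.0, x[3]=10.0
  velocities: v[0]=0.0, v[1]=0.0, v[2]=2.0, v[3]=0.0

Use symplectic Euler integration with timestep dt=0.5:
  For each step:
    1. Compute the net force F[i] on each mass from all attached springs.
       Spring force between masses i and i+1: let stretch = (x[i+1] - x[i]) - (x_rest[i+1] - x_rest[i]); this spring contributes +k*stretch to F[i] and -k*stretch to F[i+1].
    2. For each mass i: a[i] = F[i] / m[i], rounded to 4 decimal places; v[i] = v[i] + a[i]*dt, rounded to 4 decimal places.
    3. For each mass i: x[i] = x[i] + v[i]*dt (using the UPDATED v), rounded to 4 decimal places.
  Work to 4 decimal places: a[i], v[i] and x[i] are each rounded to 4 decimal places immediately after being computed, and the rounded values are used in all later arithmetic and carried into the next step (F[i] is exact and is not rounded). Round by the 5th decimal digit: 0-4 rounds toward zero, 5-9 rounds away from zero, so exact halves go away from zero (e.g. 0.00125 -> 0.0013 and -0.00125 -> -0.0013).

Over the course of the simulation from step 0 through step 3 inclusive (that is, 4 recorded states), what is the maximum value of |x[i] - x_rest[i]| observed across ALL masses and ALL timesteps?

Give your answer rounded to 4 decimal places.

Answer: 2.5625

Derivation:
Step 0: x=[1.0000 8.0000 11.0000 10.0000] v=[0.0000 0.0000 2.0000 0.0000]
Step 1: x=[2.0000 7.0000 11.0000 11.0000] v=[2.0000 -2.0000 0.0000 2.0000]
Step 2: x=[3.5000 5.7500 10.0000 12.7500] v=[3.0000 -2.5000 -2.0000 3.5000]
Step 3: x=[4.8125 5.0000 8.6250 14.5625] v=[2.6250 -1.5000 -2.7500 3.6250]
Max displacement = 2.5625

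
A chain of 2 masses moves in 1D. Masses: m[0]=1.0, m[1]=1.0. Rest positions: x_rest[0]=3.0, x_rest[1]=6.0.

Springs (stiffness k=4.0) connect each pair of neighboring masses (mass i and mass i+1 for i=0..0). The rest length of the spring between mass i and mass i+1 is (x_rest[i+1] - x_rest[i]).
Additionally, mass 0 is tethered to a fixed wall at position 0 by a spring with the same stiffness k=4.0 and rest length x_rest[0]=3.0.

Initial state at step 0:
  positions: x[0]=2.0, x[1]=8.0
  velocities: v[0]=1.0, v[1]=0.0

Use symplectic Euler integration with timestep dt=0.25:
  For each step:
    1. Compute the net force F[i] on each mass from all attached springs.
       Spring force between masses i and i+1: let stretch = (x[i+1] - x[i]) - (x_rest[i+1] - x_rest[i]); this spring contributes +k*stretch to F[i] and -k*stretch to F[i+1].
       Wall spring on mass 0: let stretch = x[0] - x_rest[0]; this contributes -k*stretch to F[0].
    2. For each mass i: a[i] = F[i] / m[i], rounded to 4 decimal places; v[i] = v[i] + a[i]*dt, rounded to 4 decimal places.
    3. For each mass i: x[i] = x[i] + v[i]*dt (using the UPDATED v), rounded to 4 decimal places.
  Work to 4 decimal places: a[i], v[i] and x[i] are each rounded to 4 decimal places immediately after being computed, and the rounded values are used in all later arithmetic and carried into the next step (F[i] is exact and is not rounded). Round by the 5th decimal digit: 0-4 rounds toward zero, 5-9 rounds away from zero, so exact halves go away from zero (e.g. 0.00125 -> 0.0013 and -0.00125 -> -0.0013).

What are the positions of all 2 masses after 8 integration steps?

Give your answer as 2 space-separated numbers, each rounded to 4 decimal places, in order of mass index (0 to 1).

Step 0: x=[2.0000 8.0000] v=[1.0000 0.0000]
Step 1: x=[3.2500 7.2500] v=[5.0000 -3.0000]
Step 2: x=[4.6875 6.2500] v=[5.7500 -4.0000]
Step 3: x=[5.3438 5.6094] v=[2.6250 -2.5625]
Step 4: x=[4.7305 5.6524] v=[-2.4532 0.1719]
Step 5: x=[3.1651 6.2149] v=[-6.2618 2.2500]
Step 6: x=[1.5708 6.7650] v=[-6.3771 2.2002]
Step 7: x=[0.8824 6.7665] v=[-2.7537 0.0060]
Step 8: x=[1.4444 6.0470] v=[2.2480 -2.8781]

Answer: 1.4444 6.0470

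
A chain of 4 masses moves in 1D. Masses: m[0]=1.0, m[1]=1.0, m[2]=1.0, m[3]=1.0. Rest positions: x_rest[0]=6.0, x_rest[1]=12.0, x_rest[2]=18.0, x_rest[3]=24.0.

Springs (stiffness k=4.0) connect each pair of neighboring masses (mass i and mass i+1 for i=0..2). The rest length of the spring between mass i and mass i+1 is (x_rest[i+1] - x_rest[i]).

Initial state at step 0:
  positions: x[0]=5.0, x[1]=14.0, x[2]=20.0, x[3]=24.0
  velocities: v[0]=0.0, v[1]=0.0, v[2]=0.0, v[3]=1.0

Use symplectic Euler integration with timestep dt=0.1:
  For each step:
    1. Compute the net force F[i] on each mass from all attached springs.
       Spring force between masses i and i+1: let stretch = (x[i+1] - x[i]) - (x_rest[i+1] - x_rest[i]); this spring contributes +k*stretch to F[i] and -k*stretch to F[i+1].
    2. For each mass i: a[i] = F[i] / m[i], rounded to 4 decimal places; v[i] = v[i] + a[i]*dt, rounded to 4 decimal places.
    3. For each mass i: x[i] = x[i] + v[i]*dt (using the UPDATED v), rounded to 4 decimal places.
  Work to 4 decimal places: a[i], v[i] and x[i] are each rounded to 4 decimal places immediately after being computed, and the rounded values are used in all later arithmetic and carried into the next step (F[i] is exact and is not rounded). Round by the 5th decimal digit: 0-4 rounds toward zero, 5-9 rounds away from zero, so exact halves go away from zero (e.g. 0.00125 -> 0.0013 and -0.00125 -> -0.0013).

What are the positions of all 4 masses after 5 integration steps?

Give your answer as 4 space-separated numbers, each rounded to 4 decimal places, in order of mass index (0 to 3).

Answer: 6.4866 12.5657 19.0329 25.4148

Derivation:
Step 0: x=[5.0000 14.0000 20.0000 24.0000] v=[0.0000 0.0000 0.0000 1.0000]
Step 1: x=[5.1200 13.8800 19.9200 24.1800] v=[1.2000 -1.2000 -0.8000 1.8000]
Step 2: x=[5.3504 13.6512 19.7688 24.4296] v=[2.3040 -2.2880 -1.5120 2.4960]
Step 3: x=[5.6728 13.3351 19.5593 24.7328] v=[3.2243 -3.1613 -2.0947 3.0317]
Step 4: x=[6.0617 12.9615 19.3078 25.0690] v=[3.8892 -3.7365 -2.5150 3.3623]
Step 5: x=[6.4866 12.5657 19.0329 25.4148] v=[4.2491 -3.9579 -2.7490 3.4578]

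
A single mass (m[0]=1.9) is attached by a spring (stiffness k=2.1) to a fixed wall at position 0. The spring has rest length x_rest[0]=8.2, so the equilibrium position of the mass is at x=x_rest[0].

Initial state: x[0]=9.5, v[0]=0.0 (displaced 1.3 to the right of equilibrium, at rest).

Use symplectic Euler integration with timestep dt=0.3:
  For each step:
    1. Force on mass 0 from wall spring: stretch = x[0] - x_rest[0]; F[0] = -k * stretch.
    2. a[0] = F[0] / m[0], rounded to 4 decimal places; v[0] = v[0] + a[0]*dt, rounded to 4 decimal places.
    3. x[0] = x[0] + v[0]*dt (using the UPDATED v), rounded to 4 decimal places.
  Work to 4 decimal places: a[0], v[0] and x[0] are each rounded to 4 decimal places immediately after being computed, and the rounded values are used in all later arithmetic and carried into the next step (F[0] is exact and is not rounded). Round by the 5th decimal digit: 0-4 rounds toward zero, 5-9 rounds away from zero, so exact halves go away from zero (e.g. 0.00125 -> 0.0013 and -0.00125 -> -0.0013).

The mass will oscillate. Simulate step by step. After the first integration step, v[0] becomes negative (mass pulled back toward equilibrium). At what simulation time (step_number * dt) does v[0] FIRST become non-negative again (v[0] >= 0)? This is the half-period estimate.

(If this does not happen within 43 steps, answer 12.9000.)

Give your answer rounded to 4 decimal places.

Answer: 3.0000

Derivation:
Step 0: x=[9.5000] v=[0.0000]
Step 1: x=[9.3707] v=[-0.4310]
Step 2: x=[9.1249] v=[-0.8192]
Step 3: x=[8.7871] v=[-1.1259]
Step 4: x=[8.3909] v=[-1.3206]
Step 5: x=[7.9757] v=[-1.3839]
Step 6: x=[7.5829] v=[-1.3095]
Step 7: x=[7.2514] v=[-1.1049]
Step 8: x=[7.0143] v=[-0.7904]
Step 9: x=[6.8951] v=[-0.3973]
Step 10: x=[6.9057] v=[0.0354]
First v>=0 after going negative at step 10, time=3.0000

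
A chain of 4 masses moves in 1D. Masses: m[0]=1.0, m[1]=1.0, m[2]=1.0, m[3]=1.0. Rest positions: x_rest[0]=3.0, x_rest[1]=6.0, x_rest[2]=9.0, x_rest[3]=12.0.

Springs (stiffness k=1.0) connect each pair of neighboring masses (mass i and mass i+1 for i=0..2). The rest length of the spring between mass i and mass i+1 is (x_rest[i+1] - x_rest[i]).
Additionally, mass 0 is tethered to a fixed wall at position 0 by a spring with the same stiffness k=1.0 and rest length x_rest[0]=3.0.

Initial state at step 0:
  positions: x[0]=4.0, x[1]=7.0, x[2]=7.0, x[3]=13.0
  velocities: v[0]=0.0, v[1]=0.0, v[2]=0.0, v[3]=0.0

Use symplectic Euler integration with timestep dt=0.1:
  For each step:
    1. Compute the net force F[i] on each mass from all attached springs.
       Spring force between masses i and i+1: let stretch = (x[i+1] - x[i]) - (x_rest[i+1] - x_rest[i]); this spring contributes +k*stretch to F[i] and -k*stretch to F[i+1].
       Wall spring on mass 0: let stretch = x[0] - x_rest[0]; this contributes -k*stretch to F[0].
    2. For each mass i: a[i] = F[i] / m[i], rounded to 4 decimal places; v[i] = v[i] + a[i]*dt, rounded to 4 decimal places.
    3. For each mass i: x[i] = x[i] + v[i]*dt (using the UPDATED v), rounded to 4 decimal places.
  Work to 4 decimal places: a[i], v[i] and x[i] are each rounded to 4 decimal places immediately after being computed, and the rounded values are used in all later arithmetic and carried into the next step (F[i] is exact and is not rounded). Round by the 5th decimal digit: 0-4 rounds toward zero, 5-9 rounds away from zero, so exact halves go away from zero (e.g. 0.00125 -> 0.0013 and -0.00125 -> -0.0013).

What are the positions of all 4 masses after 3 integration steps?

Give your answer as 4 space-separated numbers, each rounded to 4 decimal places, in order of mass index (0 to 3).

Step 0: x=[4.0000 7.0000 7.0000 13.0000] v=[0.0000 0.0000 0.0000 0.0000]
Step 1: x=[3.9900 6.9700 7.0600 12.9700] v=[-0.1000 -0.3000 0.6000 -0.3000]
Step 2: x=[3.9699 6.9111 7.1782 12.9109] v=[-0.2010 -0.5890 1.1820 -0.5910]
Step 3: x=[3.9395 6.8255 7.3511 12.8245] v=[-0.3039 -0.8564 1.7286 -0.8643]

Answer: 3.9395 6.8255 7.3511 12.8245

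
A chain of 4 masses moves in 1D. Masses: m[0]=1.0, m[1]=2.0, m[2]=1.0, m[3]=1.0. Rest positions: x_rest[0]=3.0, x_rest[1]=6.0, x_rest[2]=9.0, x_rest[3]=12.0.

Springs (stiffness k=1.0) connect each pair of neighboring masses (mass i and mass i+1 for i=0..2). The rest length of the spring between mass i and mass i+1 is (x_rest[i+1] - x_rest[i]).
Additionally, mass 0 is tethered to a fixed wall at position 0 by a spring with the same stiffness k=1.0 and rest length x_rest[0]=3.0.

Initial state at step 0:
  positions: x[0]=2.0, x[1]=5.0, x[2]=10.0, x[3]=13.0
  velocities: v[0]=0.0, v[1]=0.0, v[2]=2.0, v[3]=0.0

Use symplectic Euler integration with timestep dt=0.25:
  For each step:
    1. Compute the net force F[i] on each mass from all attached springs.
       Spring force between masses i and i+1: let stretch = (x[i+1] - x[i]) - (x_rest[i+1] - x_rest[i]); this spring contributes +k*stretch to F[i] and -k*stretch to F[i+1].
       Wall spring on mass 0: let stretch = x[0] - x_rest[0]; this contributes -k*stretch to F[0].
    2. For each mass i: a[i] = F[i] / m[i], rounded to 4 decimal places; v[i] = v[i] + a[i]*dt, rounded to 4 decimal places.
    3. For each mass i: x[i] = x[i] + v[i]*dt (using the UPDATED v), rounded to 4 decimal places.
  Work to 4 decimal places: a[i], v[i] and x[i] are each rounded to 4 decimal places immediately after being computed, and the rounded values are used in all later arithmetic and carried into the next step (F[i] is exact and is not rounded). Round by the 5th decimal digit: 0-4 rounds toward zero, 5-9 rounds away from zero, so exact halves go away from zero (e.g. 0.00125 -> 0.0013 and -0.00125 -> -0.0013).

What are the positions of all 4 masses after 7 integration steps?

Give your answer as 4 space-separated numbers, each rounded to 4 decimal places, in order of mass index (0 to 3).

Answer: 3.3792 6.7343 9.5012 13.4532

Derivation:
Step 0: x=[2.0000 5.0000 10.0000 13.0000] v=[0.0000 0.0000 2.0000 0.0000]
Step 1: x=[2.0625 5.0625 10.3750 13.0000] v=[0.2500 0.2500 1.5000 0.0000]
Step 2: x=[2.1836 5.1973 10.5820 13.0235] v=[0.4844 0.5391 0.8281 0.0938]
Step 3: x=[2.3566 5.4062 10.6051 13.0819] v=[0.6919 0.8355 0.0923 0.2334]
Step 4: x=[2.5729 5.6823 10.4581 13.1730] v=[0.8652 1.1042 -0.5882 0.3642]
Step 5: x=[2.8227 6.0104 10.1823 13.2819] v=[0.9993 1.3125 -1.1034 0.4355]
Step 6: x=[3.0954 6.3693 9.8394 13.3846] v=[1.0906 1.4355 -1.3715 0.4106]
Step 7: x=[3.3792 6.7343 9.5012 13.4532] v=[1.1352 1.4600 -1.3527 0.2743]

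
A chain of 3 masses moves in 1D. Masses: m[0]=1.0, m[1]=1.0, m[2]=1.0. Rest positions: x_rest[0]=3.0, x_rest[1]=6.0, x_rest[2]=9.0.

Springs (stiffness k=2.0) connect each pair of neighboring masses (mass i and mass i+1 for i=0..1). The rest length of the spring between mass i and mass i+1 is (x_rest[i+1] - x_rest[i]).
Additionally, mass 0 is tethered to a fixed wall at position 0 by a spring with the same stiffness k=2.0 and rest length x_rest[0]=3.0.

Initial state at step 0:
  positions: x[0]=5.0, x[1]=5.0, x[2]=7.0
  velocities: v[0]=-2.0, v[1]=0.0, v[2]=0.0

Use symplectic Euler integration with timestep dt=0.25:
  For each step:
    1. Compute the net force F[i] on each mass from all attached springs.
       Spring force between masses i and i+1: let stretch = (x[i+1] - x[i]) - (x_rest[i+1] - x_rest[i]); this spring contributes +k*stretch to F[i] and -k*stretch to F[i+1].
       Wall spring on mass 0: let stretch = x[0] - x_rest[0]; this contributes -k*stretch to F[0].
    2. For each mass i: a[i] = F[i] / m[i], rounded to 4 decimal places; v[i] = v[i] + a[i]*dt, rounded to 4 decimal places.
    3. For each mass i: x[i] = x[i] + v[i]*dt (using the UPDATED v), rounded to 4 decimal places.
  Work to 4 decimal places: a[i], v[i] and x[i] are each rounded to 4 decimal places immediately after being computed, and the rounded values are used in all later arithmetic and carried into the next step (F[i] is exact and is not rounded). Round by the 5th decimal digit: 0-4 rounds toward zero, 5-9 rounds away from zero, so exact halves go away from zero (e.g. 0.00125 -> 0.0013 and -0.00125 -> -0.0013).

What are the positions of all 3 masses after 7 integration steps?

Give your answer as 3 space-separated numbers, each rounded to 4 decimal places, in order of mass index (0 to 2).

Answer: 1.1755 3.8523 9.5403

Derivation:
Step 0: x=[5.0000 5.0000 7.0000] v=[-2.0000 0.0000 0.0000]
Step 1: x=[3.8750 5.2500 7.1250] v=[-4.5000 1.0000 0.5000]
Step 2: x=[2.4375 5.5625 7.3906] v=[-5.7500 1.2500 1.0625]
Step 3: x=[1.0859 5.7129 7.8027] v=[-5.4063 0.6016 1.6485]
Step 4: x=[0.1770 5.5462 8.3286] v=[-3.6358 -0.6670 2.1036]
Step 5: x=[-0.0829 5.0561 8.8817] v=[-1.0397 -1.9604 2.2124]
Step 6: x=[0.3099 4.4018 9.3316] v=[1.5713 -2.6171 1.7996]
Step 7: x=[1.1755 3.8523 9.5403] v=[3.4623 -2.1982 0.8347]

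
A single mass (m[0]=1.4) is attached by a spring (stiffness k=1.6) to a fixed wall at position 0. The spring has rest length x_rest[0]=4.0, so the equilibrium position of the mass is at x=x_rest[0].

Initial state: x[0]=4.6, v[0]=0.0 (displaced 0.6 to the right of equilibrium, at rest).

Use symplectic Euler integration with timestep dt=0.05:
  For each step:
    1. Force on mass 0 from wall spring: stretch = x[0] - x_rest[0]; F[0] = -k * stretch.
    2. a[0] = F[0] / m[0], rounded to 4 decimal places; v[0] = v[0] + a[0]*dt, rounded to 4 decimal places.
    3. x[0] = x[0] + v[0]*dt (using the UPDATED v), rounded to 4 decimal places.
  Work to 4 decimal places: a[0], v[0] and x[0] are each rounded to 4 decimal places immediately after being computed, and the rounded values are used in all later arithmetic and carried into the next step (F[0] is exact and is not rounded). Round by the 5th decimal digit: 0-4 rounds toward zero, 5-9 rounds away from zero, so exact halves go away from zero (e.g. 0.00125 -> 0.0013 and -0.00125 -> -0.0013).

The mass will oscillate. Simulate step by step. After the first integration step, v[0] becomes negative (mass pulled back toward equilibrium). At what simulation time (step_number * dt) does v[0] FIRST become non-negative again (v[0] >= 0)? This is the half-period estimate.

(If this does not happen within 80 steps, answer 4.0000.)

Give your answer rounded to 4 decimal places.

Step 0: x=[4.6000] v=[0.0000]
Step 1: x=[4.5983] v=[-0.0343]
Step 2: x=[4.5949] v=[-0.0685]
Step 3: x=[4.5898] v=[-0.1025]
Step 4: x=[4.5830] v=[-0.1362]
Step 5: x=[4.5745] v=[-0.1695]
Step 6: x=[4.5644] v=[-0.2023]
Step 7: x=[4.5527] v=[-0.2346]
Step 8: x=[4.5394] v=[-0.2662]
Step 9: x=[4.5246] v=[-0.2970]
Step 10: x=[4.5083] v=[-0.3270]
Step 11: x=[4.4905] v=[-0.3560]
Step 12: x=[4.4713] v=[-0.3840]
Step 13: x=[4.4508] v=[-0.4109]
Step 14: x=[4.4290] v=[-0.4367]
Step 15: x=[4.4059] v=[-0.4612]
Step 16: x=[4.3817] v=[-0.4844]
Step 17: x=[4.3564] v=[-0.5062]
Step 18: x=[4.3301] v=[-0.5266]
Step 19: x=[4.3028] v=[-0.5455]
Step 20: x=[4.2747] v=[-0.5628]
Step 21: x=[4.2458] v=[-0.5785]
Step 22: x=[4.2162] v=[-0.5925]
Step 23: x=[4.1860] v=[-0.6049]
Step 24: x=[4.1552] v=[-0.6155]
Step 25: x=[4.1240] v=[-0.6244]
Step 26: x=[4.0924] v=[-0.6315]
Step 27: x=[4.0606] v=[-0.6368]
Step 28: x=[4.0286] v=[-0.6403]
Step 29: x=[3.9965] v=[-0.6419]
Step 30: x=[3.9644] v=[-0.6417]
Step 31: x=[3.9324] v=[-0.6397]
Step 32: x=[3.9006] v=[-0.6358]
Step 33: x=[3.8691] v=[-0.6301]
Step 34: x=[3.8380] v=[-0.6226]
Step 35: x=[3.8073] v=[-0.6133]
Step 36: x=[3.7772] v=[-0.6023]
Step 37: x=[3.7477] v=[-0.5896]
Step 38: x=[3.7189] v=[-0.5752]
Step 39: x=[3.6909] v=[-0.5591]
Step 40: x=[3.6638] v=[-0.5414]
Step 41: x=[3.6377] v=[-0.5222]
Step 42: x=[3.6126] v=[-0.5015]
Step 43: x=[3.5886] v=[-0.4794]
Step 44: x=[3.5658] v=[-0.4559]
Step 45: x=[3.5442] v=[-0.4311]
Step 46: x=[3.5239] v=[-0.4051]
Step 47: x=[3.5050] v=[-0.3779]
Step 48: x=[3.4875] v=[-0.3496]
Step 49: x=[3.4715] v=[-0.3203]
Step 50: x=[3.4570] v=[-0.2901]
Step 51: x=[3.4440] v=[-0.2591]
Step 52: x=[3.4326] v=[-0.2273]
Step 53: x=[3.4229] v=[-0.1949]
Step 54: x=[3.4148] v=[-0.1619]
Step 55: x=[3.4084] v=[-0.1285]
Step 56: x=[3.4037] v=[-0.0947]
Step 57: x=[3.4007] v=[-0.0606]
Step 58: x=[3.3994] v=[-0.0264]
Step 59: x=[3.3998] v=[0.0079]
First v>=0 after going negative at step 59, time=2.9500

Answer: 2.9500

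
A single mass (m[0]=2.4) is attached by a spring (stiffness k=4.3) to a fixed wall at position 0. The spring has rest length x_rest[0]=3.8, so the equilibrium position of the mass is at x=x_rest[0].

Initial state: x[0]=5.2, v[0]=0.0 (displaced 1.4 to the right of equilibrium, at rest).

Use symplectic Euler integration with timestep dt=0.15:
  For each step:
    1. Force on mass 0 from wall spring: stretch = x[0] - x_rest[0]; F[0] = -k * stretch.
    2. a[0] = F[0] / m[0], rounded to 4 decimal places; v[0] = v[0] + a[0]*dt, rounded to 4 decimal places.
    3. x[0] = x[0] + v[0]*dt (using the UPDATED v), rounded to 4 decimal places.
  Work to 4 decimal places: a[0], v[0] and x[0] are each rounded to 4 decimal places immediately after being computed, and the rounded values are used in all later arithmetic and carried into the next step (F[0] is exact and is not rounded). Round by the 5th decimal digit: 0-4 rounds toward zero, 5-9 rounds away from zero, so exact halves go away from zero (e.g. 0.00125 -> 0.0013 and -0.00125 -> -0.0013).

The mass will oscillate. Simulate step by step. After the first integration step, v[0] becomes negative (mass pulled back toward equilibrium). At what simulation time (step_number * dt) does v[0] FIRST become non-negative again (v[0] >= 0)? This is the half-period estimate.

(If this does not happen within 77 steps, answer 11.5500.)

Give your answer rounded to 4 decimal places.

Answer: 2.4000

Derivation:
Step 0: x=[5.2000] v=[0.0000]
Step 1: x=[5.1436] v=[-0.3762]
Step 2: x=[5.0330] v=[-0.7373]
Step 3: x=[4.8727] v=[-1.0687]
Step 4: x=[4.6692] v=[-1.3570]
Step 5: x=[4.4306] v=[-1.5906]
Step 6: x=[4.1666] v=[-1.7601]
Step 7: x=[3.8878] v=[-1.8586]
Step 8: x=[3.6055] v=[-1.8822]
Step 9: x=[3.3310] v=[-1.8299]
Step 10: x=[3.0754] v=[-1.7039]
Step 11: x=[2.8490] v=[-1.5092]
Step 12: x=[2.6610] v=[-1.2536]
Step 13: x=[2.5189] v=[-0.9475]
Step 14: x=[2.4284] v=[-0.6032]
Step 15: x=[2.3932] v=[-0.2346]
Step 16: x=[2.4147] v=[0.1435]
First v>=0 after going negative at step 16, time=2.4000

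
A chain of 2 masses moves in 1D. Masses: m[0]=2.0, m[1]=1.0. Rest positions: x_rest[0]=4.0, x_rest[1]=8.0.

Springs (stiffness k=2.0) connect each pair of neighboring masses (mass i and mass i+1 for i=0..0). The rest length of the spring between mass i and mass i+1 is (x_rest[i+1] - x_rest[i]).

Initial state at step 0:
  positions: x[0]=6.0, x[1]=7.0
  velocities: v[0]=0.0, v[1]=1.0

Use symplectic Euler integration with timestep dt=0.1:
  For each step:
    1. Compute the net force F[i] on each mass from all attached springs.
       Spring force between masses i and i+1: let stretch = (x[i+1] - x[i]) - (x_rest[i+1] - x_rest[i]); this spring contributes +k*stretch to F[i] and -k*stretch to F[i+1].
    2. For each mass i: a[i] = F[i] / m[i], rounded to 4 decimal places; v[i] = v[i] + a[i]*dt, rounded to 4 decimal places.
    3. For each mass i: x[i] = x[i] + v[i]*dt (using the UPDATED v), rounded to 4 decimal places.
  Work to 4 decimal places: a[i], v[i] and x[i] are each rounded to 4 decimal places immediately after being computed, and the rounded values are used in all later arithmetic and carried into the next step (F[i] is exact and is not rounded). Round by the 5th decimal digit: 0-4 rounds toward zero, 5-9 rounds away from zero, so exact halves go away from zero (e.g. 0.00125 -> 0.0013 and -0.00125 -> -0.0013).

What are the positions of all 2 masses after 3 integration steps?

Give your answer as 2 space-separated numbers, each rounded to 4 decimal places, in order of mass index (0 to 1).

Step 0: x=[6.0000 7.0000] v=[0.0000 1.0000]
Step 1: x=[5.9700 7.1600] v=[-0.3000 1.6000]
Step 2: x=[5.9119 7.3762] v=[-0.5810 2.1620]
Step 3: x=[5.8284 7.6431] v=[-0.8346 2.6691]

Answer: 5.8284 7.6431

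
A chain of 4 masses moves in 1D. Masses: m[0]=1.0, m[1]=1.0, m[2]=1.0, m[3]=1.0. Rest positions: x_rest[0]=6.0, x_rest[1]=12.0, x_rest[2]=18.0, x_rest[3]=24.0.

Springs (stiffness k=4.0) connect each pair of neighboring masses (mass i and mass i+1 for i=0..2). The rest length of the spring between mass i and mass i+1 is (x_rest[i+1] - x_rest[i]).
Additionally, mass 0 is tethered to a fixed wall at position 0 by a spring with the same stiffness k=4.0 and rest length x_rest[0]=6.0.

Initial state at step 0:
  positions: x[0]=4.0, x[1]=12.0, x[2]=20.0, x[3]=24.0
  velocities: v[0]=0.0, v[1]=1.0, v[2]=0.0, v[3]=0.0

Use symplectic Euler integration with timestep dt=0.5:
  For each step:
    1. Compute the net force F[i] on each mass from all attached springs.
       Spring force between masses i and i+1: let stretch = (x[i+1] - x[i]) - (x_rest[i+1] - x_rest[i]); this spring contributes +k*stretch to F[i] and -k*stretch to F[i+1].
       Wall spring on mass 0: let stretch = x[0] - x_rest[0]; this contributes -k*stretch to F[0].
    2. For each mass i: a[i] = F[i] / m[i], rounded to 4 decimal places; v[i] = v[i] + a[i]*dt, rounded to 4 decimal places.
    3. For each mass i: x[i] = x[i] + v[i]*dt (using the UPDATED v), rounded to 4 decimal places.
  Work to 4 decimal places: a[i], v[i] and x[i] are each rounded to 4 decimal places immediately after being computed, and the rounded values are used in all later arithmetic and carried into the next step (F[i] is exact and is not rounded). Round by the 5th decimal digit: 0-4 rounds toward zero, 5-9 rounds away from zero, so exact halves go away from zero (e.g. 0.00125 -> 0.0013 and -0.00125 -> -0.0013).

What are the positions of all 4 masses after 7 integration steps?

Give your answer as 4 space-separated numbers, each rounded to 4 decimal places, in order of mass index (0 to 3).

Answer: 4.5000 12.0000 20.5000 22.0000

Derivation:
Step 0: x=[4.0000 12.0000 20.0000 24.0000] v=[0.0000 1.0000 0.0000 0.0000]
Step 1: x=[8.0000 12.5000 16.0000 26.0000] v=[8.0000 1.0000 -8.0000 4.0000]
Step 2: x=[8.5000 12.0000 18.5000 24.0000] v=[1.0000 -1.0000 5.0000 -4.0000]
Step 3: x=[4.0000 14.5000 20.0000 22.5000] v=[-9.0000 5.0000 3.0000 -3.0000]
Step 4: x=[6.0000 12.0000 18.5000 24.5000] v=[4.0000 -5.0000 -3.0000 4.0000]
Step 5: x=[8.0000 10.0000 16.5000 26.5000] v=[4.0000 -4.0000 -4.0000 4.0000]
Step 6: x=[4.0000 12.5000 18.0000 24.5000] v=[-8.0000 5.0000 3.0000 -4.0000]
Step 7: x=[4.5000 12.0000 20.5000 22.0000] v=[1.0000 -1.0000 5.0000 -5.0000]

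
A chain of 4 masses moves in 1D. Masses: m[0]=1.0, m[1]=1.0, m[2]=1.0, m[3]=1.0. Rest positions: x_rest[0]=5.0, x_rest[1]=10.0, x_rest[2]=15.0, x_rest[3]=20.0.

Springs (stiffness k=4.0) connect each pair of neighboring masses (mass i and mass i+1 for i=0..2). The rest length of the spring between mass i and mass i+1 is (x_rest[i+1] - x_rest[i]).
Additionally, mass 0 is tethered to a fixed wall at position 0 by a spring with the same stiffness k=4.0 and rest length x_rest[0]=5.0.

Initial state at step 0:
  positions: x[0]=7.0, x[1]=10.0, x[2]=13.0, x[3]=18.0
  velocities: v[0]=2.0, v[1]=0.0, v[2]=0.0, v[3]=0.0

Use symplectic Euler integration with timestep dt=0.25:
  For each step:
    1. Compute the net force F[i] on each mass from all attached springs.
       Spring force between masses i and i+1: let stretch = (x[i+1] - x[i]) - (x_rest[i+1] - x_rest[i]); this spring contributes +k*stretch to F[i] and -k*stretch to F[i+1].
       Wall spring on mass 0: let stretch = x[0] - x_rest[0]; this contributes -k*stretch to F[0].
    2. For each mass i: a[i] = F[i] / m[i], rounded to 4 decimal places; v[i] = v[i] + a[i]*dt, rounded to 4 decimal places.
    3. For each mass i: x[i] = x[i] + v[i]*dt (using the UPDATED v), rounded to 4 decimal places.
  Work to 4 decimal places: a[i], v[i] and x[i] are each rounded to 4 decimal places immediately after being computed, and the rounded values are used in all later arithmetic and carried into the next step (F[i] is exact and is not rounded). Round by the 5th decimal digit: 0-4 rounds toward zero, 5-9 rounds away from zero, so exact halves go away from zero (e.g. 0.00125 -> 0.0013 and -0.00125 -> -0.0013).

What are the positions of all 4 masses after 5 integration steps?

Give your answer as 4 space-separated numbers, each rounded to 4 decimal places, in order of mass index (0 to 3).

Answer: 3.0489 8.9473 15.1075 20.2637

Derivation:
Step 0: x=[7.0000 10.0000 13.0000 18.0000] v=[2.0000 0.0000 0.0000 0.0000]
Step 1: x=[6.5000 10.0000 13.5000 18.0000] v=[-2.0000 0.0000 2.0000 0.0000]
Step 2: x=[5.2500 10.0000 14.2500 18.1250] v=[-5.0000 0.0000 3.0000 0.5000]
Step 3: x=[3.8750 9.8750 14.9063 18.5313] v=[-5.5000 -0.5000 2.6250 1.6250]
Step 4: x=[3.0313 9.5078 15.2110 19.2813] v=[-3.3750 -1.4687 1.2187 3.0000]
Step 5: x=[3.0489 8.9473 15.1075 20.2637] v=[0.0702 -2.2420 -0.4142 3.9297]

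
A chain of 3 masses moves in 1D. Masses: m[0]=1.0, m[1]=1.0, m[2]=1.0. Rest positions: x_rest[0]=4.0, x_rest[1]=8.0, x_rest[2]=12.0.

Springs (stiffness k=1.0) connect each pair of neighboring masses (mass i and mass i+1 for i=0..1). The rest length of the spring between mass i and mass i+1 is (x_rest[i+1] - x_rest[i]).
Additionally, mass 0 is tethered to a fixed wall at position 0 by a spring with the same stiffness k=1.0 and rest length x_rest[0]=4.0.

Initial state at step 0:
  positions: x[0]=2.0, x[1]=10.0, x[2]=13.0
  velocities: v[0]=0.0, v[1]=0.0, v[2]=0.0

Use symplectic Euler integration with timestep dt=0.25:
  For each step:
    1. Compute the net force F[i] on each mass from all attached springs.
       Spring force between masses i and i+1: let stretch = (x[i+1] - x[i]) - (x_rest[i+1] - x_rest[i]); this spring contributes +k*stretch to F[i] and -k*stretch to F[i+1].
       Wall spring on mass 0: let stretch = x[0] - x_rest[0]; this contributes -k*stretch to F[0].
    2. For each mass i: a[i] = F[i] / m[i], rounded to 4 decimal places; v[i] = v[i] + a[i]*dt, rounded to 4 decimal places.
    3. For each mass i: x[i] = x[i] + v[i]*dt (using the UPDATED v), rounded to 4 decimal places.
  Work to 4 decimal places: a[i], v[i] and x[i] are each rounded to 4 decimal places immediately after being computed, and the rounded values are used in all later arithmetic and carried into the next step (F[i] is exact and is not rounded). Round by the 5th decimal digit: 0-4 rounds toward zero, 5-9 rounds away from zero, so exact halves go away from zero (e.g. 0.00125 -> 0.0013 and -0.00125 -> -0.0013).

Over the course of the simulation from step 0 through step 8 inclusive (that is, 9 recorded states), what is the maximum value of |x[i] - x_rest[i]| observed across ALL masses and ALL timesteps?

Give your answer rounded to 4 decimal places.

Answer: 2.3779

Derivation:
Step 0: x=[2.0000 10.0000 13.0000] v=[0.0000 0.0000 0.0000]
Step 1: x=[2.3750 9.6875 13.0625] v=[1.5000 -1.2500 0.2500]
Step 2: x=[3.0586 9.1289 13.1641] v=[2.7344 -2.2344 0.4063]
Step 3: x=[3.9304 8.4431 13.2635] v=[3.4873 -2.7432 0.3975]
Step 4: x=[4.8386 7.7765 13.3116] v=[3.6329 -2.6663 0.1924]
Step 5: x=[5.6280 7.2723 13.2638] v=[3.1577 -2.0170 -0.1914]
Step 6: x=[6.1685 7.0398 13.0915] v=[2.1618 -0.9302 -0.6893]
Step 7: x=[6.3779 7.1310 12.7910] v=[0.8375 0.3649 -1.2022]
Step 8: x=[6.2357 7.5289 12.3867] v=[-0.5687 1.5916 -1.6172]
Max displacement = 2.3779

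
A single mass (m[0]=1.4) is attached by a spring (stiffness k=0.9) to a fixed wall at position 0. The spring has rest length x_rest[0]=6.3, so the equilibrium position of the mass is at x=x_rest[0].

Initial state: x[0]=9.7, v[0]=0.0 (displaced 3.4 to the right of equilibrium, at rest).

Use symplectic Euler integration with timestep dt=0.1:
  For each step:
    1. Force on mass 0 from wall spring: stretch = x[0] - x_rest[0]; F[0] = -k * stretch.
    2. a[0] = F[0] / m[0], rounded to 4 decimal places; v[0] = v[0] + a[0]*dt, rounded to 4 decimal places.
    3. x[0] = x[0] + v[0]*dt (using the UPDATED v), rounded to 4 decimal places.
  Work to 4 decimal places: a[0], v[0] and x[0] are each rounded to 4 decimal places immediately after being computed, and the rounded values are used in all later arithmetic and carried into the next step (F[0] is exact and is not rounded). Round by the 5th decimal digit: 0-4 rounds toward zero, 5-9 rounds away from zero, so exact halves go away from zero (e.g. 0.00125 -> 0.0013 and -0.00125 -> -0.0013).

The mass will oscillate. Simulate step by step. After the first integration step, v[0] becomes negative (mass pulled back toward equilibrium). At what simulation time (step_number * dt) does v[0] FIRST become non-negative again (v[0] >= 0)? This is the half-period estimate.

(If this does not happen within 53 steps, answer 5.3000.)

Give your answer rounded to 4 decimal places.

Answer: 4.0000

Derivation:
Step 0: x=[9.7000] v=[0.0000]
Step 1: x=[9.6781] v=[-0.2186]
Step 2: x=[9.6345] v=[-0.4358]
Step 3: x=[9.5695] v=[-0.6502]
Step 4: x=[9.4835] v=[-0.8604]
Step 5: x=[9.3770] v=[-1.0651]
Step 6: x=[9.2507] v=[-1.2629]
Step 7: x=[9.1054] v=[-1.4526]
Step 8: x=[8.9421] v=[-1.6330]
Step 9: x=[8.7618] v=[-1.8029]
Step 10: x=[8.5657] v=[-1.9612]
Step 11: x=[8.3550] v=[-2.1069]
Step 12: x=[8.1311] v=[-2.2390]
Step 13: x=[7.8954] v=[-2.3567]
Step 14: x=[7.6495] v=[-2.4593]
Step 15: x=[7.3949] v=[-2.5461]
Step 16: x=[7.1333] v=[-2.6165]
Step 17: x=[6.8663] v=[-2.6701]
Step 18: x=[6.5957] v=[-2.7065]
Step 19: x=[6.3232] v=[-2.7255]
Step 20: x=[6.0505] v=[-2.7270]
Step 21: x=[5.7794] v=[-2.7110]
Step 22: x=[5.5117] v=[-2.6775]
Step 23: x=[5.2490] v=[-2.6268]
Step 24: x=[4.9931] v=[-2.5592]
Step 25: x=[4.7456] v=[-2.4752]
Step 26: x=[4.5081] v=[-2.3753]
Step 27: x=[4.2821] v=[-2.2601]
Step 28: x=[4.0691] v=[-2.1304]
Step 29: x=[3.8704] v=[-1.9870]
Step 30: x=[3.6873] v=[-1.8308]
Step 31: x=[3.5210] v=[-1.6628]
Step 32: x=[3.3726] v=[-1.4842]
Step 33: x=[3.2430] v=[-1.2960]
Step 34: x=[3.1331] v=[-1.0995]
Step 35: x=[3.0435] v=[-0.8959]
Step 36: x=[2.9748] v=[-0.6866]
Step 37: x=[2.9275] v=[-0.4728]
Step 38: x=[2.9019] v=[-0.2560]
Step 39: x=[2.8981] v=[-0.0376]
Step 40: x=[2.9162] v=[0.1811]
First v>=0 after going negative at step 40, time=4.0000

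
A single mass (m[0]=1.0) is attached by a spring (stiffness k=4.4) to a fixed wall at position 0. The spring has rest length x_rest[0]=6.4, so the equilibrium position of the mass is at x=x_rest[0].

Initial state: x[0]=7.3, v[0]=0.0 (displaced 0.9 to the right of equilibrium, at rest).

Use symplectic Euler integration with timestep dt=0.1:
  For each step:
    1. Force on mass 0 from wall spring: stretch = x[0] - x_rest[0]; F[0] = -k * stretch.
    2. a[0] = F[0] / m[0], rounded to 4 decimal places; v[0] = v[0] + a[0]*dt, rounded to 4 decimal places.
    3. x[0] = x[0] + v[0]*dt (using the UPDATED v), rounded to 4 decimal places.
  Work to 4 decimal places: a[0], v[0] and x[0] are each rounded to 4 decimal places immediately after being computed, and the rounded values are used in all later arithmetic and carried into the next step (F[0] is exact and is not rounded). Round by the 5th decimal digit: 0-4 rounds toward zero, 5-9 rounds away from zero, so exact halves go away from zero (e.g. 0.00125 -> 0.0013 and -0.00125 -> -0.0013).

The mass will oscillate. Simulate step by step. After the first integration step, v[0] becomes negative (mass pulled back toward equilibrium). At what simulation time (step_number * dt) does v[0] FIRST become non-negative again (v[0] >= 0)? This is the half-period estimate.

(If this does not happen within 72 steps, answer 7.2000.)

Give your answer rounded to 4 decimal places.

Step 0: x=[7.3000] v=[0.0000]
Step 1: x=[7.2604] v=[-0.3960]
Step 2: x=[7.1829] v=[-0.7746]
Step 3: x=[7.0710] v=[-1.1191]
Step 4: x=[6.9296] v=[-1.4143]
Step 5: x=[6.7649] v=[-1.6473]
Step 6: x=[6.5841] v=[-1.8079]
Step 7: x=[6.3952] v=[-1.8889]
Step 8: x=[6.2065] v=[-1.8868]
Step 9: x=[6.0263] v=[-1.8017]
Step 10: x=[5.8626] v=[-1.6373]
Step 11: x=[5.7225] v=[-1.4008]
Step 12: x=[5.6122] v=[-1.1027]
Step 13: x=[5.5366] v=[-0.7561]
Step 14: x=[5.4990] v=[-0.3762]
Step 15: x=[5.5010] v=[0.0202]
First v>=0 after going negative at step 15, time=1.5000

Answer: 1.5000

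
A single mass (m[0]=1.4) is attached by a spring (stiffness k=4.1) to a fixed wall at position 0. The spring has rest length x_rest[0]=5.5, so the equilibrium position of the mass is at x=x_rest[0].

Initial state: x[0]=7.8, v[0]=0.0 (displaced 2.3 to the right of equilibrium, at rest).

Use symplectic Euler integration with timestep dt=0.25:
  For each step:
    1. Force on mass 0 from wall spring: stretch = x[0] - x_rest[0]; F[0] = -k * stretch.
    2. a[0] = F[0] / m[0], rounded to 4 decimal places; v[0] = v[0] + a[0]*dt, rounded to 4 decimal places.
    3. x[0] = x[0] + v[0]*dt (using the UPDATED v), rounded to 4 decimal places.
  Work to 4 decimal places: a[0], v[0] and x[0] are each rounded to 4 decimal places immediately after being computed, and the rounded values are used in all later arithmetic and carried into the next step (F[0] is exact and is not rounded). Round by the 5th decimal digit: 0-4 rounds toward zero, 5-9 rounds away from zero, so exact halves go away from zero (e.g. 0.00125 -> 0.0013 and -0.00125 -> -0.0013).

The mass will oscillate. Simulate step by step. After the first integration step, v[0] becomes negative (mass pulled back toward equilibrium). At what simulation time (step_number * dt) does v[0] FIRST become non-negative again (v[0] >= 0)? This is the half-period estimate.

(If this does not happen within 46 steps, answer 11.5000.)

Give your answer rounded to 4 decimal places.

Answer: 2.0000

Derivation:
Step 0: x=[7.8000] v=[0.0000]
Step 1: x=[7.3790] v=[-1.6839]
Step 2: x=[6.6141] v=[-3.0596]
Step 3: x=[5.6453] v=[-3.8753]
Step 4: x=[4.6499] v=[-3.9817]
Step 5: x=[3.8101] v=[-3.3593]
Step 6: x=[3.2796] v=[-2.1221]
Step 7: x=[3.1555] v=[-0.4965]
Step 8: x=[3.4605] v=[1.2200]
First v>=0 after going negative at step 8, time=2.0000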